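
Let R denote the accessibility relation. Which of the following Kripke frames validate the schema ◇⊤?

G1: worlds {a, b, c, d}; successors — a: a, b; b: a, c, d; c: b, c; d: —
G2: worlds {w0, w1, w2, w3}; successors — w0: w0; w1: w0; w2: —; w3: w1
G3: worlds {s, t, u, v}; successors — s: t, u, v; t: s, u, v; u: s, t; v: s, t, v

Frame correspondent (Sahlqvist): ∀x ∃y Rxy — i.e. seriality.
G1: fails — world d has no successor.
G2: fails — world w2 has no successor.
G3: ✓.

G3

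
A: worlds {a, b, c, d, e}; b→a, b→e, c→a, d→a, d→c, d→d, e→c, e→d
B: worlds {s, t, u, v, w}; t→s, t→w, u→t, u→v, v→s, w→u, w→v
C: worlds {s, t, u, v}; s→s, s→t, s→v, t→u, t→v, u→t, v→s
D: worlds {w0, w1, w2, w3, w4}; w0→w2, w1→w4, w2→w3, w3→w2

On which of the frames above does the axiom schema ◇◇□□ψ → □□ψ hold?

D

This is the axiom for a generalized confluence (Geach) condition; its first-order frame correspondent is ∀x ∀y ∀z ((xR²y ∧ xR²z) → ∃w (yR²w ∧ z = w)).
A: fails — bR²c, bR²c but no w with cR²w and c=w.
B: fails — tR²u, tR²u but no w* with uR²w* and u=w*.
C: fails — sR²t, sR²u but no w with tR²w and u=w.
D: satisfies the condition.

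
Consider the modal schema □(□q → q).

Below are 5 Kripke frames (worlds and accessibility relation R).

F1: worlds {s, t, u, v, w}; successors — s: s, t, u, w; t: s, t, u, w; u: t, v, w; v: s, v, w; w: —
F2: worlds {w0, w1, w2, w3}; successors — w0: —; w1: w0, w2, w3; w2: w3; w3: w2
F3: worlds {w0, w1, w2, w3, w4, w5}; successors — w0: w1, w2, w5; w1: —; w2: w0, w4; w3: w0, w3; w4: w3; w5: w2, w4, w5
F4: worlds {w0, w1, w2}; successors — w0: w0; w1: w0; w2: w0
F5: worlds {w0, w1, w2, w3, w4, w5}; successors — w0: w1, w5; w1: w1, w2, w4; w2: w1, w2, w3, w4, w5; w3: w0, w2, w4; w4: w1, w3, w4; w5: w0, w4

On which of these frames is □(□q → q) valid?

This is the axiom for shift-reflexivity; its first-order frame correspondent is ∀x ∀y (Rxy → Ryy).
F1: fails — Ruw but not Rww.
F2: fails — Rw1w2 but not Rw2w2.
F3: fails — Rw2w4 but not Rw4w4.
F4: condition met.
F5: fails — Rw3w0 but not Rw0w0.
Valid on: F4.

F4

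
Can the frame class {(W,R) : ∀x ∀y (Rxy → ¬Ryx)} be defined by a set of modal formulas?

No

Modal frame validity is preserved under surjective bounded morphisms.
The 3-cycle (worlds w0,w1,w2 with w0→w1→w2→w0) is asymmetric. Mapping every world to a single reflexive point • is a surjective bounded morphism, and the reflexive point is not asymmetric (R•• but asymmetry requires ¬R••).
So the class is not modally definable.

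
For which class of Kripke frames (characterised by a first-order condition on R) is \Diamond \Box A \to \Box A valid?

the Euclidean property

This is frame-equivalent to ◇A → □◇A (substitute ¬A for A and contrapose).
Suppose ◇A→□◇A is valid. Take Rxy, Rxz and set V(A)={y}. Then ◇A at x, so □◇A at x, so ◇A at z, so some w with Rzw has A; w=y, i.e. Rzy. By symmetry of the argument, Ryz.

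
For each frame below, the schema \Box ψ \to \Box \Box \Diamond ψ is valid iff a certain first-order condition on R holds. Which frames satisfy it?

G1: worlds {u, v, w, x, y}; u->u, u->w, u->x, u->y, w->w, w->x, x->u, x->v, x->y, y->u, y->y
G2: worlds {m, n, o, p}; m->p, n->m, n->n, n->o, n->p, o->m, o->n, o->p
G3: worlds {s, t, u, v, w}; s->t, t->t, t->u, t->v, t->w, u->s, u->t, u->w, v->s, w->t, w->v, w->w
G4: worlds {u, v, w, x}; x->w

The schema corresponds to a generalized confluence (Geach) condition: \forall x \forall z (x R^2 z \to \exists w (xRw \wedge zRw)).
G1: fails — uR²v but no t with uRt and vRt.
G2: fails — nR²p but no w with nRw and pRw.
G3: fails — sR²v but no w* with sRw* and vRw*.
G4: ✓.

G4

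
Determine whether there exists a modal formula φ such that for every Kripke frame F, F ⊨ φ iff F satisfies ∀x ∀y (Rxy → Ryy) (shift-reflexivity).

Yes: it is shift-reflexivity, defined by the T□ schema □(□p → p).
Suppose □(□p→p) is valid. Take Rxy and set V(p)={w : Ryw}. Then at y, □p holds; since □(□p→p) at x, □p→p at y, so p at y, i.e. Ryy.

Yes — defined by □(□p → p)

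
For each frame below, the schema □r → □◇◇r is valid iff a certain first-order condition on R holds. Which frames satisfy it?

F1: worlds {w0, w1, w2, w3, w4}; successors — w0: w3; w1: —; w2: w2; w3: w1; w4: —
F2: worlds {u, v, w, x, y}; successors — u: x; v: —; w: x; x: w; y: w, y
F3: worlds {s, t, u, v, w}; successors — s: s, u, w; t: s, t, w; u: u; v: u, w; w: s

F2, F3

Frame correspondent (Sahlqvist): ∀x ∀z (xRz → ∃w (xRw ∧ zR²w)) — i.e. a generalized confluence (Geach) condition.
F1: fails — w0Rw3 but no w with w0Rw and w3R²w.
F2: ✓.
F3: ✓.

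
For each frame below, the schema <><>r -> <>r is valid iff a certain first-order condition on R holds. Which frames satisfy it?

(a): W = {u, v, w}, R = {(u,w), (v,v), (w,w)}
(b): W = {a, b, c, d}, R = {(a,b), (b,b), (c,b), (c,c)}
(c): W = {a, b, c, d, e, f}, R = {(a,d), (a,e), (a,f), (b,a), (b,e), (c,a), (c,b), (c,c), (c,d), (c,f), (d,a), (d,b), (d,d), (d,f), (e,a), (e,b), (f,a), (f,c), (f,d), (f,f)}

This is the axiom for a generalized confluence (Geach) condition; its first-order frame correspondent is forall x forall y (x R^2 y -> exists w (y = w & xRw)).
(a): condition met.
(b): condition met.
(c): fails — aR²a but no w with a=w and aRw.
Valid on: (a), (b).

(a), (b)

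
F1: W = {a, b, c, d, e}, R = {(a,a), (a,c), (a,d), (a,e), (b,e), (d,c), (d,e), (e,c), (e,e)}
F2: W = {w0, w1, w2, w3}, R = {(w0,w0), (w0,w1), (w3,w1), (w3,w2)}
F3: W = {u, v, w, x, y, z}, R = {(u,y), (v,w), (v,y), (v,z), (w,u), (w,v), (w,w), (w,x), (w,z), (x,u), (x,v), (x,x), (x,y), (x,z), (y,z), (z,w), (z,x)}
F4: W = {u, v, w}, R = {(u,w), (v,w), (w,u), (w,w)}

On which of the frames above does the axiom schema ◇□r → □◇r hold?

The schema corresponds to convergence: ∀x ∀y ∀z (Rxy ∧ Rxz → ∃w (Ryw ∧ Rzw)).
F1: fails — Rae and Rac but e and c have no common successor.
F2: fails — Rw0w1 and Rw0w1 but w1 and w1 have no common successor.
F3: fails — Rvz and Rvy but z and y have no common successor.
F4: satisfies the condition.
Valid on: F4.

F4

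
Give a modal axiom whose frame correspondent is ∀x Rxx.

This is reflexivity; the standard corresponding axiom is T: □r → r.
Suppose □r→r is valid. At any x set V(r)={w : Rxw}. Then □r holds at x, so r holds at x, i.e. Rxx.

□r → r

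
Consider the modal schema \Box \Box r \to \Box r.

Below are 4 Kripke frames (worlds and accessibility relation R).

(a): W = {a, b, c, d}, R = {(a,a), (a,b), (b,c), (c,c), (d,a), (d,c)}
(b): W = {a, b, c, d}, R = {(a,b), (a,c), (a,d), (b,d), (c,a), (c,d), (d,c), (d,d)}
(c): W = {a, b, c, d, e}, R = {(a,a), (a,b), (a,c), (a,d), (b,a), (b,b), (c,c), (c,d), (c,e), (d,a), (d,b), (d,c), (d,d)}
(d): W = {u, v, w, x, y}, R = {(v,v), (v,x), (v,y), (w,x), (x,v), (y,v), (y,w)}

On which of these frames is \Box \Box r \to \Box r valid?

The schema corresponds to density: \forall x \forall y (Rxy \to \exists z (Rxz \wedge Rzy)).
(a): ✓.
(b): fails — Rab but no z with Raz and Rzb.
(c): ✓.
(d): fails — Rwx but no z with Rwz and Rzx.

(a), (c)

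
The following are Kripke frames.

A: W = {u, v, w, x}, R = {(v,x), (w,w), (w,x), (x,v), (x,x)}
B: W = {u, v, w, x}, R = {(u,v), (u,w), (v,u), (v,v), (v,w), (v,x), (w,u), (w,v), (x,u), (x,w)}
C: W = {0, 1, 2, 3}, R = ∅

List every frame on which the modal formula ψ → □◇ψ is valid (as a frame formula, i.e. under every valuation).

C

This is the axiom for symmetry; its first-order frame correspondent is ∀x ∀y (Rxy → Ryx).
A: fails — Rwx but not Rxw.
B: fails — Rxw but not Rwx.
C: satisfies the condition.
Valid on: C.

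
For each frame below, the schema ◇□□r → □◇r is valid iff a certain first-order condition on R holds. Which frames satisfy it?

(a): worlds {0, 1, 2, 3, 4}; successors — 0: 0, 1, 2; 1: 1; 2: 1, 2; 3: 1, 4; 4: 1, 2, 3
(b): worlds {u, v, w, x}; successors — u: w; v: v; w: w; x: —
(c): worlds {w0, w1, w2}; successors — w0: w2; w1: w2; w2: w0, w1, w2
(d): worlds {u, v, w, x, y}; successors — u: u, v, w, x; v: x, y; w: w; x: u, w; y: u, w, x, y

(a), (b), (c)

The schema corresponds to a generalized confluence (Geach) condition: ∀x ∀y ∀z ((xRy ∧ xRz) → ∃w (yR²w ∧ zRw)).
(a): holds.
(b): holds.
(c): holds.
(d): fails — uRw, uRv but no t with wR²t and vRt.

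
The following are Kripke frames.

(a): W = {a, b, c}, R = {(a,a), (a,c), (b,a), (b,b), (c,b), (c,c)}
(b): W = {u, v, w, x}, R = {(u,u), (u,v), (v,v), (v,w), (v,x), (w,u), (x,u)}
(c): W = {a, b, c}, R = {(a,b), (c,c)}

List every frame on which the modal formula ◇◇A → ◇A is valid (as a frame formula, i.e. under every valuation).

(c)

The schema corresponds to transitivity: ∀x ∀y ∀z (Rxy ∧ Ryz → Rxz).
(a): fails — Rba and Rac but not Rbc.
(b): fails — Ruv and Rvw but not Ruw.
(c): condition met.
Valid on: (c).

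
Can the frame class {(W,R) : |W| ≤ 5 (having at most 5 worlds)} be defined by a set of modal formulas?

Any modally definable frame class is closed under disjoint unions.
Any modal formula valid on each of 6 disjoint one-world frames is valid on their disjoint union (validity is preserved under disjoint unions). Each one-world frame has |W|=1≤5, but the union has |W|=6.
Hence having at most 5 worlds is not modally definable.

Not modally definable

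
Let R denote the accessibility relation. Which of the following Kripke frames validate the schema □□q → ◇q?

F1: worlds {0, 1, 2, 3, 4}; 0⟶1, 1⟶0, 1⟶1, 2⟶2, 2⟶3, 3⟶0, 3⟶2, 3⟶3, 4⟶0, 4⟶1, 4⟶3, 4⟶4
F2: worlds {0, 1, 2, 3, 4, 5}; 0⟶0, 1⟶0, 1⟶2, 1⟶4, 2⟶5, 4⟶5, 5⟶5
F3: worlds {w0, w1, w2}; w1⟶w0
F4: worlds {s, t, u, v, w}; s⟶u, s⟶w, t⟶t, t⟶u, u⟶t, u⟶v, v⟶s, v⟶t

F1

Frame correspondent (Sahlqvist): ∀x ∃w (xR²w ∧ xRw) — i.e. a generalized confluence (Geach) condition.
F1: holds.
F2: fails — at 3 but no w with 3R²w and 3Rw.
F3: fails — at w0 but no w with w0R²w and w0Rw.
F4: fails — at s but no w* with sR²w* and sRw*.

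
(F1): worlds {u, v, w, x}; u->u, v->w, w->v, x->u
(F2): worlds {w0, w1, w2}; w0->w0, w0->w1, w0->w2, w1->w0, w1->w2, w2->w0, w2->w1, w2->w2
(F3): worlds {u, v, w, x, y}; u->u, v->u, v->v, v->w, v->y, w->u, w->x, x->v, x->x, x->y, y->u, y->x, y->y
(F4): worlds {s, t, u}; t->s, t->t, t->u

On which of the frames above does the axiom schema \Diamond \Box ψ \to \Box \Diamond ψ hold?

(F1), (F2)

This is the axiom for convergence; its first-order frame correspondent is \forall x \forall y \forall z (Rxy \wedge Rxz \to \exists w (Ryw \wedge Rzw)).
(F1): ✓.
(F2): ✓.
(F3): fails — Rwu and Rwx but u and x have no common successor.
(F4): fails — Rtt and Rtu but t and u have no common successor.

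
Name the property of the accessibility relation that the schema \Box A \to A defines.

Suppose □A→A is valid. At any x set V(A)={w : Rxw}. Then □A holds at x, so A holds at x, i.e. Rxx.
Conversely, any frame satisfying \forall x Rxx validates the schema.
So the correspondent is reflexivity.

reflexivity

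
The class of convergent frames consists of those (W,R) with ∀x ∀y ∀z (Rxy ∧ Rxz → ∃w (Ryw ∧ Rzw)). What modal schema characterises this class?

A defining formula is ◇□p → □◇p (the .2 axiom).
Suppose ◇□p→□◇p is valid. Take Rxy, Rxz and set V(p)={w : Ryw}. Then □p at y so ◇□p at x, so □◇p at x, so ◇p at z, giving w with Rzw and Ryw.

◇□p → □◇p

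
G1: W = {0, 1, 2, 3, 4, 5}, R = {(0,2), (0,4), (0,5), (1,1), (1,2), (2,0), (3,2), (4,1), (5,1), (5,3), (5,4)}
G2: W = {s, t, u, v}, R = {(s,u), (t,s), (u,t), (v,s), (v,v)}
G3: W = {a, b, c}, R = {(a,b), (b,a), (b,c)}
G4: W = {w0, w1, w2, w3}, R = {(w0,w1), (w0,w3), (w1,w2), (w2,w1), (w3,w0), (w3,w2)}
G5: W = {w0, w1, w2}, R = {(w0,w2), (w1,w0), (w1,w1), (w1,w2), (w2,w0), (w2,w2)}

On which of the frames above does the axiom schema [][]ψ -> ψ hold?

This is the axiom for a generalized confluence (Geach) condition; its first-order frame correspondent is forall x exists w (x R^2 w & x = w).
G1: fails — at 3 but no w with 3R²w and 3=w.
G2: fails — at s but no w with sR²w and s=w.
G3: fails — at c but no w with cR²w and c=w.
G4: holds.
G5: holds.

G4, G5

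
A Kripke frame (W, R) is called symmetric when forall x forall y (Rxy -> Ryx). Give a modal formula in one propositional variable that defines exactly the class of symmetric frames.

q → □◇q

This is symmetry; the standard corresponding axiom is B: q → □◇q.
Suppose q→□◇q is valid. Take Rxy and set V(q)={x}. Then q at x, so □◇q at x, so ◇q at y, so some z with Ryz has q; z=x, i.e. Ryx.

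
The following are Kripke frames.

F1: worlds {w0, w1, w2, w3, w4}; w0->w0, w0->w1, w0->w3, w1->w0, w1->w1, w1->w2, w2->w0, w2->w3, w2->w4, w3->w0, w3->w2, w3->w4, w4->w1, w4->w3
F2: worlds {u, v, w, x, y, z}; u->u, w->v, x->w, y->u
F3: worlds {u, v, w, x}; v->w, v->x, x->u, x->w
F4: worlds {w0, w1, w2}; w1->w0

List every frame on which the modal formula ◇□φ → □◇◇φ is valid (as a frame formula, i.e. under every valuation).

F1

Frame correspondent (Sahlqvist): ∀x ∀y ∀z ((xRy ∧ xRz) → ∃w (yRw ∧ zR²w)) — i.e. a generalized confluence (Geach) condition.
F1: holds.
F2: fails — wRv, wRv but no t with vRt and vR²t.
F3: fails — vRw, vRw but no t with wRt and wR²t.
F4: fails — w1Rw0, w1Rw0 but no w with w0Rw and w0R²w.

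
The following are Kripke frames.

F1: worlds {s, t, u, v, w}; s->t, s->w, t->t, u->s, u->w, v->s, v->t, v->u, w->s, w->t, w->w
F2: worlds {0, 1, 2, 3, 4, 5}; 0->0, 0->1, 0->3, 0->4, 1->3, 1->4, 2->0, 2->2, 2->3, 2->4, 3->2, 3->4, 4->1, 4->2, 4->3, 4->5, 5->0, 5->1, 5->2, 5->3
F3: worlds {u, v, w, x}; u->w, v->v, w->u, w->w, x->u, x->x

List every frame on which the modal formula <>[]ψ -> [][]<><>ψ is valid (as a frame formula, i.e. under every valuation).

The schema corresponds to a generalized confluence (Geach) condition: forall x forall y forall z ((xRy & x R^2 z) -> exists w (yRw & z R^2 w)).
F1: fails — vRu, vR²t but no w* with uRw* and tR²w*.
F2: ✓.
F3: ✓.

F2, F3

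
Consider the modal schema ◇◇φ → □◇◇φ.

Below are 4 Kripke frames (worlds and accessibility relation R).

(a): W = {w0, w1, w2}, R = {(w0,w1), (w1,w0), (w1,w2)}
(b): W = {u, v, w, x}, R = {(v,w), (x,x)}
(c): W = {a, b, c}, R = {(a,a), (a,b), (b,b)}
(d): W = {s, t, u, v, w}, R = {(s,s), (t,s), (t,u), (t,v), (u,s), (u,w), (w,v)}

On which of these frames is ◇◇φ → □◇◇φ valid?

(b)

Frame correspondent (Sahlqvist): ∀x ∀y ∀z ((xR²y ∧ xRz) → ∃w (y = w ∧ zR²w)) — i.e. a generalized confluence (Geach) condition.
(a): fails — w0R²w0, w0Rw1 but no w with w0=w and w1R²w.
(b): satisfies the condition.
(c): fails — aR²a, aRb but no w with a=w and bR²w.
(d): fails — tR²s, tRv but no w* with s=w* and vR²w*.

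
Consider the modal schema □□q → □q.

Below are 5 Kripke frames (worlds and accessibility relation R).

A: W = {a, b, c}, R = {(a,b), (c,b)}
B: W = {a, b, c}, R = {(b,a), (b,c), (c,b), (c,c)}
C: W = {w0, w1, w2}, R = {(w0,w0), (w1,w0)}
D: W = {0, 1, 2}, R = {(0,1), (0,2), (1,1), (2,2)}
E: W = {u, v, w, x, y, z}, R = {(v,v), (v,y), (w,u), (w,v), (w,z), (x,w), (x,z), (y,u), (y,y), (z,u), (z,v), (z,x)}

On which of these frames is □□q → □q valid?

Frame correspondent (Sahlqvist): ∀x ∀y (Rxy → ∃z (Rxz ∧ Rzy)) — i.e. density.
A: fails — Rab but no z with Raz and Rzb.
B: fails — Rba but no z with Rbz and Rza.
C: satisfies the condition.
D: satisfies the condition.
E: fails — Rxw but no t with Rxt and Rtw.

C, D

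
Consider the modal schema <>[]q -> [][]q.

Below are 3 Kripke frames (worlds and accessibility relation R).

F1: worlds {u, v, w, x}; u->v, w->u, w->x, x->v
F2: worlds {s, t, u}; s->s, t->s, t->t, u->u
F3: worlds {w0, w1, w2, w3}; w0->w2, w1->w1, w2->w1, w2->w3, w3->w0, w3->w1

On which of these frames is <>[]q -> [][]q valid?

F1

This is the axiom for a generalized confluence (Geach) condition; its first-order frame correspondent is forall x forall y forall z ((xRy & x R^2 z) -> exists w (yRw & z = w)).
F1: condition met.
F2: fails — tRs, tR²t but no w with sRw and t=w.
F3: fails — w2Rw1, w2R²w0 but no w with w1Rw and w0=w.
Valid on: F1.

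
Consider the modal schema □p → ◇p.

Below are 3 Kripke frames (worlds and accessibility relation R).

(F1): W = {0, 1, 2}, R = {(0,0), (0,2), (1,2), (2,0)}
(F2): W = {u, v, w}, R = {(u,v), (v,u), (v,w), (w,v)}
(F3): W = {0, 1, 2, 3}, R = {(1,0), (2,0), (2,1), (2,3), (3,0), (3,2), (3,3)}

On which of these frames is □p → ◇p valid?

(F1), (F2)

Frame correspondent (Sahlqvist): ∀x ∃y Rxy — i.e. seriality.
(F1): ✓.
(F2): ✓.
(F3): fails — world 0 has no successor.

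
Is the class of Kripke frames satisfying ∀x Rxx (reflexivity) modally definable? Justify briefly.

Yes: it is reflexivity, defined by the T schema □r → r.
Suppose □r→r is valid. At any x set V(r)={w : Rxw}. Then □r holds at x, so r holds at x, i.e. Rxx.

Definable; □r → r defines it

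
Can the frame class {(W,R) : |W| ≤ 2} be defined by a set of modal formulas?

Modal frame validity is preserved under disjoint unions.
Any modal formula valid on each of 3 disjoint one-world frames is valid on their disjoint union (validity is preserved under disjoint unions). Each one-world frame has |W|=1≤2, but the union has |W|=3.
So the class is not modally definable.

Not definable by any modal formula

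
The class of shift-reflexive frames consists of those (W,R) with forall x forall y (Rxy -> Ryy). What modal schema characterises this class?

□(□q → q)

This is shift-reflexivity; the standard corresponding axiom is T□: □(□q → q).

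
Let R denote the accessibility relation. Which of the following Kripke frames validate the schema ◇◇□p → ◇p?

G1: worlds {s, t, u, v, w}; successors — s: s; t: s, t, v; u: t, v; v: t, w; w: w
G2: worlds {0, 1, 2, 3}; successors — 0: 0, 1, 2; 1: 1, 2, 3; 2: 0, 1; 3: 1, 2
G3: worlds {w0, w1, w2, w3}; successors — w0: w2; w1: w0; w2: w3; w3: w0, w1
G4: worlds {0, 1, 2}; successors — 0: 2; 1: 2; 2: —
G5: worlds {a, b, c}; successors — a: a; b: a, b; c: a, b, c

G2, G4, G5

Frame correspondent (Sahlqvist): ∀x ∀y (xR²y → ∃w (yRw ∧ xRw)) — i.e. a generalized confluence (Geach) condition.
G1: fails — tR²w but no w* with wRw* and tRw*.
G2: ✓.
G3: fails — w0R²w3 but no w with w3Rw and w0Rw.
G4: ✓.
G5: ✓.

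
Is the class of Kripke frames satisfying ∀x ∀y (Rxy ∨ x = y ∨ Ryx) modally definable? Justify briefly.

No

Modal frame validity is preserved under disjoint unions.
Take 2 disjoint single-world reflexive frames: each is trivially connected, but their disjoint union has 2 worlds with no edge between distinct components, so it is not connected.
Hence connectedness of R is not modally definable.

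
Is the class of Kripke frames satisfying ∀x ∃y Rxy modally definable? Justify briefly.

This is a Sahlqvist condition; the D axiom □r → ◇r defines it.

Yes, by □r → ◇r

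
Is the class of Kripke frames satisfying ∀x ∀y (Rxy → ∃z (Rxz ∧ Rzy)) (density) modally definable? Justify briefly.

Yes: it is density, defined by the C4 schema □□q → □q.

Yes — defined by □□q → □q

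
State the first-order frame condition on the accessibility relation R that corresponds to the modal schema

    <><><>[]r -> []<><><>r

forall x forall y forall z ((x R^3 y & xRz) -> exists w (yRw & z R^3 w))

This is a Sahlqvist (Geach-type) schema ◇^3□^1r → □^1◇^3r.
First-order correspondent: forall x forall y forall z ((x R^3 y & xRz) -> exists w (yRw & z R^3 w)).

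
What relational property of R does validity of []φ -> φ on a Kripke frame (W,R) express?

Reflexivity

This is the T axiom.
It corresponds to reflexivity: forall x Rxx.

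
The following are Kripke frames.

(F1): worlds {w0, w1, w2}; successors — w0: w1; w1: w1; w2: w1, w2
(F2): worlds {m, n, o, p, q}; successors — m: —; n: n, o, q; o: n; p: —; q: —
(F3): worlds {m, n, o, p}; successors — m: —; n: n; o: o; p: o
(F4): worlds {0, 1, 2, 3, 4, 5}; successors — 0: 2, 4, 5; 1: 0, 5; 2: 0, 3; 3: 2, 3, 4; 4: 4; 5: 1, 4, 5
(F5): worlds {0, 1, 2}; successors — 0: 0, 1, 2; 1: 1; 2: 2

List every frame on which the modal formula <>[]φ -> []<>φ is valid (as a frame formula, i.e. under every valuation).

(F1), (F3)

Frame correspondent (Sahlqvist): forall x forall y forall z (Rxy & Rxz -> exists w (Ryw & Rzw)) — i.e. convergence.
(F1): condition met.
(F2): fails — Rnn and Rnq but n and q have no common successor.
(F3): condition met.
(F4): fails — R02 and R04 but 2 and 4 have no common successor.
(F5): fails — R02 and R01 but 2 and 1 have no common successor.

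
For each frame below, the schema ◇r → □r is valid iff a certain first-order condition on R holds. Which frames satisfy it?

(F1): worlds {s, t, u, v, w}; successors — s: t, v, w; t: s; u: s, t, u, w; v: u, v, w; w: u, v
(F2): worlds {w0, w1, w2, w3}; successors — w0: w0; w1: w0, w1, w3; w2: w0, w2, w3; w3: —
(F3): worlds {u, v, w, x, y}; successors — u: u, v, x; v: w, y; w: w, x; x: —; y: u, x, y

none

This is the axiom for partial functionality; its first-order frame correspondent is ∀x ∀y ∀z (Rxy ∧ Rxz → y = z).
(F1): fails — s sees both t and v.
(F2): fails — w1 sees both w0 and w1.
(F3): fails — u sees both u and v.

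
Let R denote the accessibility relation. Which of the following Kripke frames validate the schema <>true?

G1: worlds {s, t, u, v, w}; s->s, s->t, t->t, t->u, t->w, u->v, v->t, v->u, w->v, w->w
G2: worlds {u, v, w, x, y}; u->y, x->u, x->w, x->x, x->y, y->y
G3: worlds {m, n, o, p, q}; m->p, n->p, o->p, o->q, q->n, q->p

G1

The schema corresponds to seriality: forall x exists y Rxy.
G1: condition met.
G2: fails — world v has no successor.
G3: fails — world p has no successor.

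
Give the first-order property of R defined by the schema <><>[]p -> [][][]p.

forall x forall y forall z ((x R^2 y & x R^3 z) -> exists w (yRw & z = w))

This is a Sahlqvist (Geach-type) schema ◇^2□^1p → □^3◇^0p.
First-order correspondent: forall x forall y forall z ((x R^2 y & x R^3 z) -> exists w (yRw & z = w)).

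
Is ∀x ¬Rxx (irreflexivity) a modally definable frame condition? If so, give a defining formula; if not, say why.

No — not modally definable

If a class were modally definable it would be closed under surjective bounded morphisms (Goldblatt–Thomason).
The 3-cycle (worlds s,t,u with s→t→u→s) is irreflexive, and the map sending every world to a single reflexive point • is a surjective bounded morphism (forth: every edge maps to (•,•); back: every world has a successor). So any modal formula valid on the 3-cycle is also valid on the reflexive point, which is not irreflexive.
Hence irreflexivity is not modally definable.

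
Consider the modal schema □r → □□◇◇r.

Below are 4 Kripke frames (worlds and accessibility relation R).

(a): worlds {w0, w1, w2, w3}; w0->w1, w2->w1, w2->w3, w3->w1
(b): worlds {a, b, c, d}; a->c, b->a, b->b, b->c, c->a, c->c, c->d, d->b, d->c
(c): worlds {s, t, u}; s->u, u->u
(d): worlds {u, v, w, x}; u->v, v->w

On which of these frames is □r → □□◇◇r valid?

(b), (c)

Frame correspondent (Sahlqvist): ∀x ∀z (xR²z → ∃w (xRw ∧ zR²w)) — i.e. a generalized confluence (Geach) condition.
(a): fails — w2R²w1 but no w with w2Rw and w1R²w.
(b): holds.
(c): holds.
(d): fails — uR²w but no t with uRt and wR²t.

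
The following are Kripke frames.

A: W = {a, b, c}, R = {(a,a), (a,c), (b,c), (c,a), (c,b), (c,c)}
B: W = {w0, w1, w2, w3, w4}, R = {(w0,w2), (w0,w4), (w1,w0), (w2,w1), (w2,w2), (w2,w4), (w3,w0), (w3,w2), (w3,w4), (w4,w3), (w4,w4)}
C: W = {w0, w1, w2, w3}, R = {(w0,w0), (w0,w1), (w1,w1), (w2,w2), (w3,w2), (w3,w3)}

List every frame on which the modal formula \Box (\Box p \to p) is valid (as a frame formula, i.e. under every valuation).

C

The schema corresponds to shift-reflexivity: \forall x \forall y (Rxy \to Ryy).
A: fails — Rcb but not Rbb.
B: fails — Rw1w0 but not Rw0w0.
C: condition met.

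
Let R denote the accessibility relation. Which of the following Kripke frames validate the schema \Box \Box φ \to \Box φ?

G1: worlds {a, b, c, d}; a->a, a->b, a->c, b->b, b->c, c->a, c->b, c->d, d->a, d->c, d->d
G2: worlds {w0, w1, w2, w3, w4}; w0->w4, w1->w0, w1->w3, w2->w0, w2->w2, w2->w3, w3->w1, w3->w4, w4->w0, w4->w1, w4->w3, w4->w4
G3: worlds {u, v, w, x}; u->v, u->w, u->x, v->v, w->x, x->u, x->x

This is the axiom for density; its first-order frame correspondent is \forall x \forall y (Rxy \to \exists z (Rxz \wedge Rzy)).
G1: holds.
G2: fails — Rw1w0 but no z with Rw1z and Rzw0.
G3: fails — Ruw but no z with Ruz and Rzw.

G1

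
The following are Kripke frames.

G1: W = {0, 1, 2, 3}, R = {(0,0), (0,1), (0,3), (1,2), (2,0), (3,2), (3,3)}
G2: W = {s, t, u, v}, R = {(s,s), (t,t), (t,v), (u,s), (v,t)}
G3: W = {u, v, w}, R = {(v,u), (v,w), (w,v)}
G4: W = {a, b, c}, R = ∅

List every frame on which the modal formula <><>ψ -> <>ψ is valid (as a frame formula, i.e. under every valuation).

Frame correspondent (Sahlqvist): forall x forall y forall z (Rxy & Ryz -> Rxz) — i.e. transitivity.
G1: fails — R32 and R20 but not R30.
G2: fails — Rvt and Rtv but not Rvv.
G3: fails — Rwv and Rvu but not Rwu.
G4: holds.

G4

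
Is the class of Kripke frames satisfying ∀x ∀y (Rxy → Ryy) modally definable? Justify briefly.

The condition is shift-reflexivity. A defining modal formula is □(□q → q).
Suppose □(□q→q) is valid. Take Rxy and set V(q)={w : Ryw}. Then at y, □q holds; since □(□q→q) at x, □q→q at y, so q at y, i.e. Ryy.

Yes, by □(□q → q)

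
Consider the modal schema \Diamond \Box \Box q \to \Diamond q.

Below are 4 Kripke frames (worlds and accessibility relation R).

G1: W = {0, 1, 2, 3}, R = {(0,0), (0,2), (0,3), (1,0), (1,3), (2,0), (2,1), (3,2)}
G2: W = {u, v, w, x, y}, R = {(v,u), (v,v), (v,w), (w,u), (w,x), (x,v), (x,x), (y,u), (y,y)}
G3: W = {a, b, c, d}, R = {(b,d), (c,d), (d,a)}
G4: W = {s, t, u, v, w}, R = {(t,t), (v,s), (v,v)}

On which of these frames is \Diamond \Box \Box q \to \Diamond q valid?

The schema corresponds to a generalized confluence (Geach) condition: \forall x \forall y (xRy \to \exists w (y R^2 w \wedge xRw)).
G1: ✓.
G2: fails — vRu but no t with uR²t and vRt.
G3: fails — bRd but no w with dR²w and bRw.
G4: fails — vRs but no w* with sR²w* and vRw*.
Valid on: G1.

G1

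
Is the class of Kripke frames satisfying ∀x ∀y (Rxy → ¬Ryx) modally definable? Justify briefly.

If a class were modally definable it would be closed under surjective bounded morphisms (Goldblatt–Thomason).
The 5-cycle (worlds w0,w1,w2,w3,w4 with w0→w1→w2→w3→w4→w0) is asymmetric. Mapping every world to a single reflexive point • is a surjective bounded morphism, and the reflexive point is not asymmetric (R•• but asymmetry requires ¬R••).
So the class is not modally definable.

Not modally definable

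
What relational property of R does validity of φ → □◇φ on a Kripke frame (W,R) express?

Symmetry

Suppose φ→□◇φ is valid. Take Rxy and set V(φ)={x}. Then φ at x, so □◇φ at x, so ◇φ at y, so some z with Ryz has φ; z=x, i.e. Ryx.
Conversely, on a frame with symmetry the schema holds at every world under every valuation.
Frame condition: ∀x ∀y (Rxy → Ryx).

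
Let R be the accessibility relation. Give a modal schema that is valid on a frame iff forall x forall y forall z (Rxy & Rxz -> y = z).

This is partial functionality; the standard corresponding axiom is CD: ◇r → □r.
Suppose ◇r→□r is valid. Take Rxy, Rxz and set V(r)={y}. Then ◇r at x, so □r at x, so r at z, i.e. z=y.

◇r → □r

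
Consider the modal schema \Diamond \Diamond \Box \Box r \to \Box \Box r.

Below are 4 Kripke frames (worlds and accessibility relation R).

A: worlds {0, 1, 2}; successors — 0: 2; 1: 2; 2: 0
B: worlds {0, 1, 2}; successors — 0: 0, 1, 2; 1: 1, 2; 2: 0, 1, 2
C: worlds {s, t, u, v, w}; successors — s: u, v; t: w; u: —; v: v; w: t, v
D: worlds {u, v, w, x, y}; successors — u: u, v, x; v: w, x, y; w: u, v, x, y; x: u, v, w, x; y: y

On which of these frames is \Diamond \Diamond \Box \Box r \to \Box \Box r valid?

Frame correspondent (Sahlqvist): \forall x \forall y \forall z ((x R^2 y \wedge x R^2 z) \to \exists w (y R^2 w \wedge z = w)) — i.e. a generalized confluence (Geach) condition.
A: condition met.
B: condition met.
C: fails — tR²v, tR²t but no w* with vR²w* and t=w*.
D: fails — uR²y, uR²u but no t with yR²t and u=t.

A, B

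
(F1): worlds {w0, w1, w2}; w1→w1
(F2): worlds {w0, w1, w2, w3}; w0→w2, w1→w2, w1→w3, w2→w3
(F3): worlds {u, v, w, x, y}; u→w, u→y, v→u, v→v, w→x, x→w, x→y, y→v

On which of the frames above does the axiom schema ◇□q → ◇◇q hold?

(F1), (F3)

This is the axiom for a generalized confluence (Geach) condition; its first-order frame correspondent is ∀x ∀y (xRy → ∃w (yRw ∧ xR²w)).
(F1): ✓.
(F2): fails — w1Rw3 but no w with w3Rw and w1R²w.
(F3): ✓.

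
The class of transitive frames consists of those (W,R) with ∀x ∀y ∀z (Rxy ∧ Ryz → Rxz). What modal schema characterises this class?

The condition is transitivity. The 4 schema □p → □□p defines it.

□p → □□p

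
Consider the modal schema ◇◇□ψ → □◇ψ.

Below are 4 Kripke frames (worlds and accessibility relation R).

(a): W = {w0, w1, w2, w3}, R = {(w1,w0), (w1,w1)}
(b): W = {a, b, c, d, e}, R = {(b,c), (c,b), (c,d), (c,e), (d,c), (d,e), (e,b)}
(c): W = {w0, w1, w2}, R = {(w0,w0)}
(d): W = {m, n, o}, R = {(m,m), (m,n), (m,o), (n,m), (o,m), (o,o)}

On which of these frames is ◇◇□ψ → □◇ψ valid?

This is the axiom for a generalized confluence (Geach) condition; its first-order frame correspondent is ∀x ∀y ∀z ((xR²y ∧ xRz) → ∃w (yRw ∧ zRw)).
(a): fails — w1R²w0, w1Rw0 but no w with w0Rw and w0Rw.
(b): fails — bR²b, bRc but no w with bRw and cRw.
(c): holds.
(d): holds.
Valid on: (c), (d).

(c), (d)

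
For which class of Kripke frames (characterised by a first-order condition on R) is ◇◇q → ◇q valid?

transitivity

This is a form of the 4 axiom.
Its frame correspondent is transitivity — ∀x ∀y ∀z (Rxy ∧ Ryz → Rxz).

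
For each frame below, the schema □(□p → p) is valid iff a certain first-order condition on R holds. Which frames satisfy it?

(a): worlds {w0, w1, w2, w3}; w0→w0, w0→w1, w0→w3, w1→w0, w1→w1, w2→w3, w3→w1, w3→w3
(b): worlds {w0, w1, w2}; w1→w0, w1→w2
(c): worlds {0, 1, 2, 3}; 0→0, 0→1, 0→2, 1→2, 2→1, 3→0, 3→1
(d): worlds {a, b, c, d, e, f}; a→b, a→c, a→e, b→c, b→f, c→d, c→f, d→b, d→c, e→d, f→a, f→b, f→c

(a)

This is the axiom for shift-reflexivity; its first-order frame correspondent is ∀x ∀y (Rxy → Ryy).
(a): satisfies the condition.
(b): fails — Rw1w2 but not Rw2w2.
(c): fails — R02 but not R22.
(d): fails — Rbc but not Rcc.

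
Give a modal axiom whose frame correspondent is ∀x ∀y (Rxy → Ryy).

□(□ψ → ψ)

A defining formula is □(□ψ → ψ) (the T□ axiom).
Suppose □(□ψ→ψ) is valid. Take Rxy and set V(ψ)={w : Ryw}. Then at y, □ψ holds; since □(□ψ→ψ) at x, □ψ→ψ at y, so ψ at y, i.e. Ryy.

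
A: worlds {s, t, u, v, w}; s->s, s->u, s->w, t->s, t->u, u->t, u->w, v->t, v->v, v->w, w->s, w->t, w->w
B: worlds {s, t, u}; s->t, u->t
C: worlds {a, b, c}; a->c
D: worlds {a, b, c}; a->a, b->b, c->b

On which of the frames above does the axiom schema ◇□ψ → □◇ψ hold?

D

Frame correspondent (Sahlqvist): ∀x ∀y ∀z (Rxy ∧ Rxz → ∃w (Ryw ∧ Rzw)) — i.e. convergence.
A: fails — Rvv and Rvt but v and t have no common successor.
B: fails — Rst and Rst but t and t have no common successor.
C: fails — Rac and Rac but c and c have no common successor.
D: satisfies the condition.
Valid on: D.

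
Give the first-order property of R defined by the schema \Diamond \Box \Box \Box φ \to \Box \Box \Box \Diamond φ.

This is a Sahlqvist (Geach-type) schema ◇^1□^3φ → □^3◇^1φ.
Minimal-valuation argument: fix x; take any y with xR^1y and any z with xR^3z. Set V(φ) to the set of worlds R-reachable from y in exactly 3 steps. Then □^3φ holds at y, so the antecedent holds at x; validity forces ◇^1φ at z, giving a w with zR^1w and yR^3w.
First-order correspondent: \forall x \forall y \forall z ((xRy \wedge x R^3 z) \to \exists w (y R^3 w \wedge zRw)).

\forall x \forall y \forall z ((xRy \wedge x R^3 z) \to \exists w (y R^3 w \wedge zRw))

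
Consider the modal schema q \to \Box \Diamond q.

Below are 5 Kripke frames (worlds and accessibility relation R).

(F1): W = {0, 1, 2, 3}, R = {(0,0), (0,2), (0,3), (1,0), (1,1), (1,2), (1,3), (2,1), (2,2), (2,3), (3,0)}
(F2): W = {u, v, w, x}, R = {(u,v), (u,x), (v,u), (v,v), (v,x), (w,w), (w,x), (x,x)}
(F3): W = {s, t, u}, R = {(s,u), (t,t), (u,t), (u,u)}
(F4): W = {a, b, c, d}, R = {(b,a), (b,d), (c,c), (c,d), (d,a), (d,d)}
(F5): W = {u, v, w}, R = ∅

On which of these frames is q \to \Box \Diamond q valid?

(F5)

The schema corresponds to symmetry: \forall x \forall y (Rxy \to Ryx).
(F1): fails — R10 but not R01.
(F2): fails — Rwx but not Rxw.
(F3): fails — Rsu but not Rus.
(F4): fails — Rcd but not Rdc.
(F5): ✓.
Valid on: (F5).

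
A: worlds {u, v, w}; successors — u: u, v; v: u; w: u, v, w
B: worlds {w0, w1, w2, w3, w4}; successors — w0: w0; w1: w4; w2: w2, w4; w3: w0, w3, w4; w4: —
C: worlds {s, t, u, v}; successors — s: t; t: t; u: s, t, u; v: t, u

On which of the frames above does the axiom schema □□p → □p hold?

A, C

The schema corresponds to density: ∀x ∀y (Rxy → ∃z (Rxz ∧ Rzy)).
A: satisfies the condition.
B: fails — Rw1w4 but no z with Rw1z and Rzw4.
C: satisfies the condition.
Valid on: A, C.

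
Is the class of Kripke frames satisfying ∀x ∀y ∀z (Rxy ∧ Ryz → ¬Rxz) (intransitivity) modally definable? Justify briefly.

Not modally definable

Modal frame validity is preserved under surjective bounded morphisms.
The 3-cycle (worlds a,b,c with a→b→c→a) is intransitive. Mapping every world to a single reflexive point • is a surjective bounded morphism; the reflexive point is not intransitive (R••∧R•• but R••).
So the class is not modally definable.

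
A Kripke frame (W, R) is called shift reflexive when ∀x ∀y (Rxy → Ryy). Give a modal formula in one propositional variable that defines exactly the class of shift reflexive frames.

□(□ψ → ψ)

The condition is shift-reflexivity. The T□ schema □(□ψ → ψ) defines it.
Suppose □(□ψ→ψ) is valid. Take Rxy and set V(ψ)={w : Ryw}. Then at y, □ψ holds; since □(□ψ→ψ) at x, □ψ→ψ at y, so ψ at y, i.e. Ryy.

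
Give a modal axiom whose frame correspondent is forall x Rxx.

A defining formula is □p → p (the T axiom).

□p → p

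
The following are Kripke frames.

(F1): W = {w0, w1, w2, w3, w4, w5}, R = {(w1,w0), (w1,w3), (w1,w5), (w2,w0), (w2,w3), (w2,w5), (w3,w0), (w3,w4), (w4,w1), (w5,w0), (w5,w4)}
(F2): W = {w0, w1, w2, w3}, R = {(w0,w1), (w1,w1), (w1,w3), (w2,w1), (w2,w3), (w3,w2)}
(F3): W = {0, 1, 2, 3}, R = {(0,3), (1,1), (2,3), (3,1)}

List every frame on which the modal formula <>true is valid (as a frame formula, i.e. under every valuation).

(F2), (F3)

Frame correspondent (Sahlqvist): forall x exists y Rxy — i.e. seriality.
(F1): fails — world w0 has no successor.
(F2): satisfies the condition.
(F3): satisfies the condition.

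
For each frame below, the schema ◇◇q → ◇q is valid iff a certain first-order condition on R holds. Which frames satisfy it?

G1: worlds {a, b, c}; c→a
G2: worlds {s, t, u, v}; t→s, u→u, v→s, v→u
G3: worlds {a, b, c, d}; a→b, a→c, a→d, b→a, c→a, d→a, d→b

G1, G2

The schema corresponds to a generalized confluence (Geach) condition: ∀x ∀y (xR²y → ∃w (y = w ∧ xRw)).
G1: ✓.
G2: ✓.
G3: fails — aR²a but no w with a=w and aRw.
Valid on: G1, G2.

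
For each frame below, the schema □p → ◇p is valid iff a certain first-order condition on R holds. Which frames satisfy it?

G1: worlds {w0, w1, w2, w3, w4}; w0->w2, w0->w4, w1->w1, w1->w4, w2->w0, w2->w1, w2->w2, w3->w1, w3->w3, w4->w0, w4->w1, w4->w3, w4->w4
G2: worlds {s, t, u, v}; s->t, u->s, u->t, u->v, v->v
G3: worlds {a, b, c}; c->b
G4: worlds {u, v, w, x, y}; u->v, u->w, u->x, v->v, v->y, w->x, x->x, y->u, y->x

This is the axiom for seriality; its first-order frame correspondent is ∀x ∃y Rxy.
G1: satisfies the condition.
G2: fails — world t has no successor.
G3: fails — world a has no successor.
G4: satisfies the condition.

G1, G4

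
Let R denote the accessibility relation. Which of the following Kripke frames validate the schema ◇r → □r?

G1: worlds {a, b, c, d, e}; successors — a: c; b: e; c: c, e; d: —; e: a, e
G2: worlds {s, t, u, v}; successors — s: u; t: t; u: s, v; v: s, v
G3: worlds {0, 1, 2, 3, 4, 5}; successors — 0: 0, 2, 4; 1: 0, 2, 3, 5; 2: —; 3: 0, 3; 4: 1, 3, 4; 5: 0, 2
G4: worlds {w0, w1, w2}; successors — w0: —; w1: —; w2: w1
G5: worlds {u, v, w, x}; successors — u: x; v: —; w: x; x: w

G4, G5

Frame correspondent (Sahlqvist): ∀x ∀y ∀z (Rxy ∧ Rxz → y = z) — i.e. partial functionality.
G1: fails — c sees both c and e.
G2: fails — u sees both s and v.
G3: fails — 0 sees both 0 and 2.
G4: holds.
G5: holds.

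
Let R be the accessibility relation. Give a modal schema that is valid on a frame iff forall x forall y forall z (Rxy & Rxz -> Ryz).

◇p → □◇p

This is the Euclidean property; the standard corresponding axiom is 5: ◇p → □◇p.
Suppose ◇p→□◇p is valid. Take Rxy, Rxz and set V(p)={y}. Then ◇p at x, so □◇p at x, so ◇p at z, so some w with Rzw has p; w=y, i.e. Rzy. By symmetry of the argument, Ryz.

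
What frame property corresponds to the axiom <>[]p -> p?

symmetry: forall x forall y (Rxy -> Ryx)

Replacing p by ¬p and contraposing gives the equivalent schema p → □◇p.
Suppose p→□◇p is valid. Take Rxy and set V(p)={x}. Then p at x, so □◇p at x, so ◇p at y, so some z with Ryz has p; z=x, i.e. Ryx.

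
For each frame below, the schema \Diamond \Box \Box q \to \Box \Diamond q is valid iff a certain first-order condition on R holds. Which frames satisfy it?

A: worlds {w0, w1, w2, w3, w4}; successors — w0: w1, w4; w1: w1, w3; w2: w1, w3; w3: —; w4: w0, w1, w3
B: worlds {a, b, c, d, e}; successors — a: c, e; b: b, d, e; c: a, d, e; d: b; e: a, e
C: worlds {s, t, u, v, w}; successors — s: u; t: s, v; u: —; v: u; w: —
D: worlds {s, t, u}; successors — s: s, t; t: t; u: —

D

Frame correspondent (Sahlqvist): \forall x \forall y \forall z ((xRy \wedge xRz) \to \exists w (y R^2 w \wedge zRw)) — i.e. a generalized confluence (Geach) condition.
A: fails — w1Rw1, w1Rw3 but no w with w1R²w and w3Rw.
B: fails — bRe, bRd but no w with eR²w and dRw.
C: fails — sRu, sRu but no w* with uR²w* and uRw*.
D: condition met.
Valid on: D.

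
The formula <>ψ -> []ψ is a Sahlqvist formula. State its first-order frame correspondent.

partial functionality

Suppose ◇ψ→□ψ is valid. Take Rxy, Rxz and set V(ψ)={y}. Then ◇ψ at x, so □ψ at x, so ψ at z, i.e. z=y.
Conversely, on a frame with partial functionality the schema holds at every world under every valuation.
So the correspondent is partial functionality.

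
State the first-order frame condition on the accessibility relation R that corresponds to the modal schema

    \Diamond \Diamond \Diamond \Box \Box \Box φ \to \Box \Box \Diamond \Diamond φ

\forall x \forall y \forall z ((x R^3 y \wedge x R^2 z) \to \exists w (y R^3 w \wedge z R^2 w))

This is a Sahlqvist (Geach-type) schema ◇^3□^3φ → □^2◇^2φ.
Minimal-valuation argument: fix x; take any y with xR^3y and any z with xR^2z. Set V(φ) to the set of worlds R-reachable from y in exactly 3 steps. Then □^3φ holds at y, so the antecedent holds at x; validity forces ◇^2φ at z, giving a w with zR^2w and yR^3w.
First-order correspondent: \forall x \forall y \forall z ((x R^3 y \wedge x R^2 z) \to \exists w (y R^3 w \wedge z R^2 w)).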